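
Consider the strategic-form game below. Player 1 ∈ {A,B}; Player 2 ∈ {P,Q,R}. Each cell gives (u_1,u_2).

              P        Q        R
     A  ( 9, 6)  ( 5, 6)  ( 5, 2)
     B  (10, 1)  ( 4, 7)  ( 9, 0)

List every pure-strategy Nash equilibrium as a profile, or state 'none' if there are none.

PSNE = {(A,Q)}

(A,P): not NE [P1→B gives 10>9]
(A,Q): NE
(A,R): not NE [P1→B gives 9>5; P2→Q gives 6>2]
(B,P): not NE [P2→Q gives 7>1]
(B,Q): not NE [P1→A gives 5>4]
(B,R): not NE [P2→Q gives 7>0]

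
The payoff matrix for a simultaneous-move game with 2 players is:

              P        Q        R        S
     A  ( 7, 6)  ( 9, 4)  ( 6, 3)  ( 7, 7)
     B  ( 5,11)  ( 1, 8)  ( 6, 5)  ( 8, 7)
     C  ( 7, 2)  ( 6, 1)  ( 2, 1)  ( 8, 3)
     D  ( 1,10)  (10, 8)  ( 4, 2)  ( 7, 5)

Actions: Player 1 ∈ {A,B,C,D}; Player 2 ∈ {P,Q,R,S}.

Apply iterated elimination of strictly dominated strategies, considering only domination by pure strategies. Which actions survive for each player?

P2 drop Q (P beats it: A:6>4 B:11>8 C:2>1 D:10>8)
P1 drop D (B beats it: P:5>1 R:6>4 S:8>7)
P2 drop R (P beats it: A:6>3 B:11>5 C:2>1)
P1→{A,B,C} P2→{P,S}

Remaining: P1:{A,B,C} P2:{P,S}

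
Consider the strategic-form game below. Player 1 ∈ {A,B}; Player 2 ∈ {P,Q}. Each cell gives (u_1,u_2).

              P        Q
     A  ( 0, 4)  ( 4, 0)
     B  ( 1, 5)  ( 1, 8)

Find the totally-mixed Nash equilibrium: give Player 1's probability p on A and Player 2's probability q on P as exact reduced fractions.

P1 indiff ⇒ q·0+(1-q)·4 = q·1+(1-q)·1 ⇒ q(-1) = (1-q)(-3) ⇒ q = 3/4
P2 indiff ⇒ p·4+(1-p)·5 = p·0+(1-p)·8 ⇒ p(4) = (1-p)(3) ⇒ p = 3/7

(p,q) = (3/7, 3/4)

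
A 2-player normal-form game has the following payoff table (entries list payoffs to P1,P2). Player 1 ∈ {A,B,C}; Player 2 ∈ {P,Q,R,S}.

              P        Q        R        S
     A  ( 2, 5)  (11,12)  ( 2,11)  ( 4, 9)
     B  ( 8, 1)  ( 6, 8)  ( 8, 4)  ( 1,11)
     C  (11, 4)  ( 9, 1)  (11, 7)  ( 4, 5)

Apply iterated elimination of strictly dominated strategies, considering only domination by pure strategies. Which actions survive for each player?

P1 drop B (C beats it: P:11>8 Q:9>6 R:11>8 S:4>1)
P2 drop P (R beats it: A:11>5 C:7>4)
P2 drop S (R beats it: A:11>9 C:7>5)
P1→{A,C} P2→{Q,R}

IESDS → P1:{A,C} P2:{Q,R}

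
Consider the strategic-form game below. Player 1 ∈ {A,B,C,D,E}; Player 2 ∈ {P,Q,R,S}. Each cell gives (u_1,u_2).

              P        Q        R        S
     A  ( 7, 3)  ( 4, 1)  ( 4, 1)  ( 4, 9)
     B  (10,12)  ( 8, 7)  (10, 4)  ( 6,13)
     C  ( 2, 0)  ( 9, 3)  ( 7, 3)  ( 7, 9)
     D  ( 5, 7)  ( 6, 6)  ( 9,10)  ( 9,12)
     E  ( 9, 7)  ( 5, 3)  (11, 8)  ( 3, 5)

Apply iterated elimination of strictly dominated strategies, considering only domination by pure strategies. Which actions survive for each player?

IESDS → P1:{B,D,E} P2:{P,R,S}

P1 drop A (B beats it: P:10>7 Q:8>4 R:10>4 S:6>4)
P2 drop Q (S beats it: B:13>7 C:9>3 D:12>6 E:5>3)
P1 drop C (D beats it: P:5>2 R:9>7 S:9>7)
P1→{B,D,E} P2→{P,R,S}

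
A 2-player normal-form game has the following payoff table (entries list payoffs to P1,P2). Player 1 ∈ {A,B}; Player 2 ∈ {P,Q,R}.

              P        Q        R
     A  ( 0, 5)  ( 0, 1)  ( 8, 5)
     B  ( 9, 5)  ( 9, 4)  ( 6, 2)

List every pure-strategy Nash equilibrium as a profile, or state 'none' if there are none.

PSNE = {(A,R), (B,P)}

(A,P): not NE [P1→B gives 9>0]
(A,Q): not NE [P1→B gives 9>0; P2→R gives 5>1]
(A,R): NE
(B,P): NE
(B,Q): not NE [P2→P gives 5>4]
(B,R): not NE [P1→A gives 8>6; P2→P gives 5>2]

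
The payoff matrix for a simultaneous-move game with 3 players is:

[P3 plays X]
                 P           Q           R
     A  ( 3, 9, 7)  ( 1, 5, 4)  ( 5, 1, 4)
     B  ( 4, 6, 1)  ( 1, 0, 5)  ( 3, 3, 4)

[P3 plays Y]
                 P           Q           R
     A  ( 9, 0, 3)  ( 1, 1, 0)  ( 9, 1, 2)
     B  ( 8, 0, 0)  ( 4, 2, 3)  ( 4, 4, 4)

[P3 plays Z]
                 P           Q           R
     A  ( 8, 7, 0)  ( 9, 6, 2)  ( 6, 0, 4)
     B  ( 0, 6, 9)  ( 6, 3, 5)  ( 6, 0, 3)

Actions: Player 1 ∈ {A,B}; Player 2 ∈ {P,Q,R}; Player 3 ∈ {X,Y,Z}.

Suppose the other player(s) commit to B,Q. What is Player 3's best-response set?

P3 best: {X,Z}

u_3(X vs B,Q) = 5
u_3(Y vs B,Q) = 3
u_3(Z vs B,Q) = 5
max payoff 5 at {X,Z}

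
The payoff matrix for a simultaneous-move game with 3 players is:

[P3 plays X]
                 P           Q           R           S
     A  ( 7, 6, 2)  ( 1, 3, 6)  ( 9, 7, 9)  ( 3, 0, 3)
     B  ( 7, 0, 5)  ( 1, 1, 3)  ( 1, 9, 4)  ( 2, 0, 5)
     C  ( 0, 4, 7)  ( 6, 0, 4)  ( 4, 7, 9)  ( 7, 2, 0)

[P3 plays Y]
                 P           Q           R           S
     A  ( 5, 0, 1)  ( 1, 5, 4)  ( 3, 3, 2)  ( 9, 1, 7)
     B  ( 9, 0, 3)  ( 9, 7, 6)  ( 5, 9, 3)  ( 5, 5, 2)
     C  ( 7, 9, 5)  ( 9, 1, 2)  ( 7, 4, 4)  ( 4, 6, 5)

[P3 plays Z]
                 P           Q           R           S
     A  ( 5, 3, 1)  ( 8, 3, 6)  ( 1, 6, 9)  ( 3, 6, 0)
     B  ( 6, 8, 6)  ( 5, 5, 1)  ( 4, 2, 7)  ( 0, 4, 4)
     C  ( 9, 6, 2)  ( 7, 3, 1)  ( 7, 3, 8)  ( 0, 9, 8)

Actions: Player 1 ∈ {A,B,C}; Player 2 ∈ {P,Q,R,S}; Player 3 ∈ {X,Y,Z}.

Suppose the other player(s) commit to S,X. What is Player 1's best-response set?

BR_1 = {C}

u_1(A vs S,X) = 3
u_1(B vs S,X) = 2
u_1(C vs S,X) = 7
max payoff 7 at {C}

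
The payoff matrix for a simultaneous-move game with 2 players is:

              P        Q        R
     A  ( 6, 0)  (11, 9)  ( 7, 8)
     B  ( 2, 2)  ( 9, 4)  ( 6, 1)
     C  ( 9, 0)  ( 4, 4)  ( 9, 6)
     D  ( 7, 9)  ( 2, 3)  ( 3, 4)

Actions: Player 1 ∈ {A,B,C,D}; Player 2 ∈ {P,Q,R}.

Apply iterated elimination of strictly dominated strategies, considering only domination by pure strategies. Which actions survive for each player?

P1 drop B (A beats it: P:6>2 Q:11>9 R:7>6)
P1 drop D (C beats it: P:9>7 Q:4>2 R:9>3)
P2 drop P (Q beats it: A:9>0 C:4>0)
P1→{A,C} P2→{Q,R}

Remaining: P1:{A,C} P2:{Q,R}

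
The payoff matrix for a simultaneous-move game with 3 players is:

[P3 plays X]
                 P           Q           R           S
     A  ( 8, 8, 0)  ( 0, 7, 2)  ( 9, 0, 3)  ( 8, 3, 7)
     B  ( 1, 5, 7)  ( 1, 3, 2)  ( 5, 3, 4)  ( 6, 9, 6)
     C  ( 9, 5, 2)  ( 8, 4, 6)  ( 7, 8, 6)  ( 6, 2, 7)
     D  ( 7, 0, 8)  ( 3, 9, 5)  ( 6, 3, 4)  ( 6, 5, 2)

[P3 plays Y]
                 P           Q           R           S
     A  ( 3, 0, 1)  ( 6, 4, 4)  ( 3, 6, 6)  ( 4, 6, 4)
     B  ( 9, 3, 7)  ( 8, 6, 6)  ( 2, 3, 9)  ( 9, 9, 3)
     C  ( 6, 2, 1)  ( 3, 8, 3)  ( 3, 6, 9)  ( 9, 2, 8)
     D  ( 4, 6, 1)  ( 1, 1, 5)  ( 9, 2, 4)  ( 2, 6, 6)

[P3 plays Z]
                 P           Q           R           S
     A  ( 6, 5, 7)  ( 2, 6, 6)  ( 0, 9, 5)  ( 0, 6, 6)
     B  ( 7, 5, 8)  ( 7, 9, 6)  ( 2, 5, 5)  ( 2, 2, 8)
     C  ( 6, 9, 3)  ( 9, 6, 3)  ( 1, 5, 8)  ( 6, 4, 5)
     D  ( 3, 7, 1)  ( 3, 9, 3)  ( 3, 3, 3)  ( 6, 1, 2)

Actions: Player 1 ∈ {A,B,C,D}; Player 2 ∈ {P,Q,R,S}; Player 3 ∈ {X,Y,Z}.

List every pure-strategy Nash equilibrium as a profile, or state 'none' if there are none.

No pure NE.

(A,P,X): not NE [P1→C gives 9>8; P3→Z gives 7>0]
(A,P,Y): not NE [P1→B gives 9>3; P2→S gives 6>0; P3→Z gives 7>1]
(A,P,Z): not NE [P1→B gives 7>6; P2→R gives 9>5]
(A,Q,X): not NE [P1→C gives 8>0; P2→P gives 8>7; P3→Z gives 6>2]
(A,Q,Y): not NE [P1→B gives 8>6; P2→S gives 6>4; P3→Z gives 6>4]
(A,Q,Z): not NE [P1→C gives 9>2; P2→R gives 9>6]
(A,R,X): not NE [P2→P gives 8>0; P3→Y gives 6>3]
(A,R,Y): not NE [P1→D gives 9>3]
(A,R,Z): not NE [P1→D gives 3>0; P3→Y gives 6>5]
(A,S,X): not NE [P2→P gives 8>3]
(A,S,Y): not NE [P1→C gives 9>4; P3→X gives 7>4]
(A,S,Z): not NE [P1→D gives 6>0; P2→R gives 9>6; P3→X gives 7>6]
(B,P,X): not NE [P1→C gives 9>1; P2→S gives 9>5; P3→Z gives 8>7]
(B,P,Y): not NE [P2→S gives 9>3; P3→Z gives 8>7]
(B,P,Z): not NE [P2→Q gives 9>5]
(B,Q,X): not NE [P1→C gives 8>1; P2→S gives 9>3; P3→Z gives 6>2]
(B,Q,Y): not NE [P2→S gives 9>6]
(B,Q,Z): not NE [P1→C gives 9>7]
(B,R,X): not NE [P1→A gives 9>5; P2→S gives 9>3; P3→Y gives 9>4]
(B,R,Y): not NE [P1→D gives 9>2; P2→S gives 9>3]
(B,R,Z): not NE [P1→D gives 3>2; P2→Q gives 9>5; P3→Y gives 9>5]
(B,S,X): not NE [P1→A gives 8>6; P3→Z gives 8>6]
(B,S,Y): not NE [P3→Z gives 8>3]
(B,S,Z): not NE [P1→D gives 6>2; P2→Q gives 9>2]
(C,P,X): not NE [P2→R gives 8>5; P3→Z gives 3>2]
(C,P,Y): not NE [P1→B gives 9>6; P2→Q gives 8>2; P3→Z gives 3>1]
(C,P,Z): not NE [P1→B gives 7>6]
(C,Q,X): not NE [P2→R gives 8>4]
(C,Q,Y): not NE [P1→B gives 8>3; P3→X gives 6>3]
(C,Q,Z): not NE [P2→P gives 9>6; P3→X gives 6>3]
(C,R,X): not NE [P1→A gives 9>7; P3→Y gives 9>6]
(C,R,Y): not NE [P1→D gives 9>3; P2→Q gives 8>6]
(C,R,Z): not NE [P1→D gives 3>1; P2→P gives 9>5; P3→Y gives 9>8]
(C,S,X): not NE [P1→A gives 8>6; P2→R gives 8>2; P3→Y gives 8>7]
(C,S,Y): not NE [P2→Q gives 8>2]
(C,S,Z): not NE [P2→P gives 9>4; P3→Y gives 8>5]
(D,P,X): not NE [P1→C gives 9>7; P2→Q gives 9>0]
(D,P,Y): not NE [P1→B gives 9>4; P3→X gives 8>1]
(D,P,Z): not NE [P1→B gives 7>3; P2→Q gives 9>7; P3→X gives 8>1]
(D,Q,X): not NE [P1→C gives 8>3]
(D,Q,Y): not NE [P1→B gives 8>1; P2→S gives 6>1]
(D,Q,Z): not NE [P1→C gives 9>3; P3→Y gives 5>3]
(D,R,X): not NE [P1→A gives 9>6; P2→Q gives 9>3]
(D,R,Y): not NE [P2→S gives 6>2]
(D,R,Z): not NE [P2→Q gives 9>3; P3→Y gives 4>3]
(D,S,X): not NE [P1→A gives 8>6; P2→Q gives 9>5; P3→Y gives 6>2]
(D,S,Y): not NE [P1→C gives 9>2]
(D,S,Z): not NE [P2→Q gives 9>1; P3→Y gives 6>2]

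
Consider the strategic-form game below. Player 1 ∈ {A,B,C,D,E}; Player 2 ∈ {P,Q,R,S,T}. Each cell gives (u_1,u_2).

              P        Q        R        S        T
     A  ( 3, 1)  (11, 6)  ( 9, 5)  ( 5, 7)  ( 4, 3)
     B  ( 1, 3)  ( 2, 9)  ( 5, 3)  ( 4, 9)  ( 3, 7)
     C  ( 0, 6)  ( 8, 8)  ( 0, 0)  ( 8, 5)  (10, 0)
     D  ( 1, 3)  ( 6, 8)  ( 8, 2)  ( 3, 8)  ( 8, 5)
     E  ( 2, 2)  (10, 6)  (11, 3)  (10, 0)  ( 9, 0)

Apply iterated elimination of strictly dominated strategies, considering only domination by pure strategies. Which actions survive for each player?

Survivors P1:{A,E} P2:{Q,S}

P1 drop B (A beats it: P:3>1 Q:11>2 R:9>5 S:5>4 T:4>3)
P1 drop D (E beats it: P:2>1 Q:10>6 R:11>8 S:10>3 T:9>8)
P2 drop P (Q beats it: A:6>1 C:8>6 E:6>2)
P2 drop R (Q beats it: A:6>5 C:8>0 E:6>3)
P2 drop T (Q beats it: A:6>3 C:8>0 E:6>0)
P1 drop C (E beats it: Q:10>8 S:10>8)
P1→{A,E} P2→{Q,S}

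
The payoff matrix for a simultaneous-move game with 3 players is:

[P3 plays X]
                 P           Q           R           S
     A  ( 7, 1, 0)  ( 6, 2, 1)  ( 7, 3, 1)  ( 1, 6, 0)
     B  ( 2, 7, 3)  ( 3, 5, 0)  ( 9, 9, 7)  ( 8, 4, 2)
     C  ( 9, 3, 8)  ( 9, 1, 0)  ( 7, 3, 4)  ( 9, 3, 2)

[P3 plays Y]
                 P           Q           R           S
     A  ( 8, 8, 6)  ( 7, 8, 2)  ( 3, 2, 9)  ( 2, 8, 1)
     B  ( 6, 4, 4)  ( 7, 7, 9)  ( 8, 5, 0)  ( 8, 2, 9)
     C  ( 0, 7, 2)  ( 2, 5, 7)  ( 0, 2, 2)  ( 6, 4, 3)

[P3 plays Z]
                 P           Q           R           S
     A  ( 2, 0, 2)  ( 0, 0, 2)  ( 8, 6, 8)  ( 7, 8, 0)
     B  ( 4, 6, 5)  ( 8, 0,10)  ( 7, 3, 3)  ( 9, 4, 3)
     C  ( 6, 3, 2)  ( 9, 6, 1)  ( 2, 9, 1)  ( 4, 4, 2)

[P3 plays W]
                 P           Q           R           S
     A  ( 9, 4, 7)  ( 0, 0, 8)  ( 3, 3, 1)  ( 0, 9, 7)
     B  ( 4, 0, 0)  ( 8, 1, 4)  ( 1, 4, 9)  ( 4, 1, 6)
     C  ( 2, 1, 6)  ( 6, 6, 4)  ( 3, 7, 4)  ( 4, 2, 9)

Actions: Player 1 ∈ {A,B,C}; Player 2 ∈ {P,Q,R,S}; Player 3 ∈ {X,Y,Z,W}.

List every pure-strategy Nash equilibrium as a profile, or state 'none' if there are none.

(A,P,X): not NE [P1→C gives 9>7; P2→S gives 6>1; P3→W gives 7>0]
(A,P,Y): not NE [P3→W gives 7>6]
(A,P,Z): not NE [P1→C gives 6>2; P2→S gives 8>0; P3→W gives 7>2]
(A,P,W): not NE [P2→S gives 9>4]
(A,Q,X): not NE [P1→C gives 9>6; P2→S gives 6>2; P3→W gives 8>1]
(A,Q,Y): not NE [P3→W gives 8>2]
(A,Q,Z): not NE [P1→C gives 9>0; P2→S gives 8>0; P3→W gives 8>2]
(A,Q,W): not NE [P1→B gives 8>0; P2→S gives 9>0]
(A,R,X): not NE [P1→B gives 9>7; P2→S gives 6>3; P3→Y gives 9>1]
(A,R,Y): not NE [P1→B gives 8>3; P2→S gives 8>2]
(A,R,Z): not NE [P2→S gives 8>6; P3→Y gives 9>8]
(A,R,W): not NE [P2→S gives 9>3; P3→Y gives 9>1]
(A,S,X): not NE [P1→C gives 9>1; P3→W gives 7>0]
(A,S,Y): not NE [P1→B gives 8>2; P3→W gives 7>1]
(A,S,Z): not NE [P1→B gives 9>7; P3→W gives 7>0]
(A,S,W): not NE [P1→C gives 4>0]
(B,P,X): not NE [P1→C gives 9>2; P2→R gives 9>7; P3→Z gives 5>3]
(B,P,Y): not NE [P1→A gives 8>6; P2→Q gives 7>4; P3→Z gives 5>4]
(B,P,Z): not NE [P1→C gives 6>4]
(B,P,W): not NE [P1→A gives 9>4; P2→R gives 4>0; P3→Z gives 5>0]
(B,Q,X): not NE [P1→C gives 9>3; P2→R gives 9>5; P3→Z gives 10>0]
(B,Q,Y): not NE [P3→Z gives 10>9]
(B,Q,Z): not NE [P1→C gives 9>8; P2→P gives 6>0]
(B,Q,W): not NE [P2→R gives 4>1; P3→Z gives 10>4]
(B,R,X): not NE [P3→W gives 9>7]
(B,R,Y): not NE [P2→Q gives 7>5; P3→W gives 9>0]
(B,R,Z): not NE [P1→A gives 8>7; P2→P gives 6>3; P3→W gives 9>3]
(B,R,W): not NE [P1→C gives 3>1]
(B,S,X): not NE [P1→C gives 9>8; P2→R gives 9>4; P3→Y gives 9>2]
(B,S,Y): not NE [P2→Q gives 7>2]
(B,S,Z): not NE [P2→P gives 6>4; P3→Y gives 9>3]
(B,S,W): not NE [P2→R gives 4>1; P3→Y gives 9>6]
(C,P,X): NE
(C,P,Y): not NE [P1→A gives 8>0; P3→X gives 8>2]
(C,P,Z): not NE [P2→R gives 9>3; P3→X gives 8>2]
(C,P,W): not NE [P1→A gives 9>2; P2→R gives 7>1; P3→X gives 8>6]
(C,Q,X): not NE [P2→S gives 3>1; P3→Y gives 7>0]
(C,Q,Y): not NE [P1→B gives 7>2; P2→P gives 7>5]
(C,Q,Z): not NE [P2→R gives 9>6; P3→Y gives 7>1]
(C,Q,W): not NE [P1→B gives 8>6; P2→R gives 7>6; P3→Y gives 7>4]
(C,R,X): not NE [P1→B gives 9>7]
(C,R,Y): not NE [P1→B gives 8>0; P2→P gives 7>2; P3→W gives 4>2]
(C,R,Z): not NE [P1→A gives 8>2; P3→W gives 4>1]
(C,R,W): NE
(C,S,X): not NE [P3→W gives 9>2]
(C,S,Y): not NE [P1→B gives 8>6; P2→P gives 7>4; P3→W gives 9>3]
(C,S,Z): not NE [P1→B gives 9>4; P2→R gives 9>4; P3→W gives 9>2]
(C,S,W): not NE [P2→R gives 7>2]

NE set: (C,P,X), (C,R,W)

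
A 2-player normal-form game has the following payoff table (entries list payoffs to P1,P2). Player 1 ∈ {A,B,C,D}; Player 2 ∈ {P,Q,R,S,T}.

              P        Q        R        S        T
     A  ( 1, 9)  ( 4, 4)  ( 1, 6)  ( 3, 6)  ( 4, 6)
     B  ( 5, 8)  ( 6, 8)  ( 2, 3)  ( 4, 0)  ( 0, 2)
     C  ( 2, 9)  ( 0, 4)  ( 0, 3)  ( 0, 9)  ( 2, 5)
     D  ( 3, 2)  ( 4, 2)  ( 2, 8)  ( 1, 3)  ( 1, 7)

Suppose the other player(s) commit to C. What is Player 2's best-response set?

u_2(P vs C) = 9
u_2(Q vs C) = 4
u_2(R vs C) = 3
u_2(S vs C) = 9
u_2(T vs C) = 5
max payoff 9 at {P,S}

BR_2 = {P,S}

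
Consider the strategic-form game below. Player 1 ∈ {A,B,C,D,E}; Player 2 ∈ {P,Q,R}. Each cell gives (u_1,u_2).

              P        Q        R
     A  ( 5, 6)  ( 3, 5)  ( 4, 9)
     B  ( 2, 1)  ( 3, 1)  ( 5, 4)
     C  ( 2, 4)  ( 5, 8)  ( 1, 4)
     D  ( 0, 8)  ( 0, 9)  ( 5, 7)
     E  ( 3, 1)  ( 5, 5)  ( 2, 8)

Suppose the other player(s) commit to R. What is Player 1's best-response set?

u_1(A vs R) = 4
u_1(B vs R) = 5
u_1(C vs R) = 1
u_1(D vs R) = 5
u_1(E vs R) = 2
max payoff 5 at {B,D}

P1 best: {B,D}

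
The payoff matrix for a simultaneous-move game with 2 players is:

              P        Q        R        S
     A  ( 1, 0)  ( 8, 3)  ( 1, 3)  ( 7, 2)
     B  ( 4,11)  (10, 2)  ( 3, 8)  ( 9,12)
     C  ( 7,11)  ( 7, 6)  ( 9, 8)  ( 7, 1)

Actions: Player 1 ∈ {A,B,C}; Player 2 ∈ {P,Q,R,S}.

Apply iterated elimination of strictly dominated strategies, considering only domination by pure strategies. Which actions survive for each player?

P1 drop A (B beats it: P:4>1 Q:10>8 R:3>1 S:9>7)
P2 drop Q (P beats it: B:11>2 C:11>6)
P2 drop R (P beats it: B:11>8 C:11>8)
P1→{B,C} P2→{P,S}

IESDS → P1:{B,C} P2:{P,S}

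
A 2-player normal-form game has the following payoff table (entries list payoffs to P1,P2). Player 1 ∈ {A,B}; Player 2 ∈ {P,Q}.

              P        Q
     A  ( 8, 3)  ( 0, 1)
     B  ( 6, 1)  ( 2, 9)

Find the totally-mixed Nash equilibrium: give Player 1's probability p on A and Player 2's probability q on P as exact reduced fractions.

P1 indiff ⇒ q·8+(1-q)·0 = q·6+(1-q)·2 ⇒ q(2) = (1-q)(2) ⇒ q = 1/2
P2 indiff ⇒ p·3+(1-p)·1 = p·1+(1-p)·9 ⇒ p(2) = (1-p)(8) ⇒ p = 4/5

P1 mixes 4/5 on A; P2 mixes 1/2 on P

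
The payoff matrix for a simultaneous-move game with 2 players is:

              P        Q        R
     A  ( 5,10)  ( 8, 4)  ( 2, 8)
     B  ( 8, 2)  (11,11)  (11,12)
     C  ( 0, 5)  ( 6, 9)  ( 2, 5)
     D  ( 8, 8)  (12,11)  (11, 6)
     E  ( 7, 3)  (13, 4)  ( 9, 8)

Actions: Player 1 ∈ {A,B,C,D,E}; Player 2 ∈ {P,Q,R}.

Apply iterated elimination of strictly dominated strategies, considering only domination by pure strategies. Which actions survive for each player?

P1 drop A (B beats it: P:8>5 Q:11>8 R:11>2)
P1 drop C (B beats it: P:8>0 Q:11>6 R:11>2)
P2 drop P (Q beats it: B:11>2 D:11>8 E:4>3)
P1→{B,D,E} P2→{Q,R}

IESDS → P1:{B,D,E} P2:{Q,R}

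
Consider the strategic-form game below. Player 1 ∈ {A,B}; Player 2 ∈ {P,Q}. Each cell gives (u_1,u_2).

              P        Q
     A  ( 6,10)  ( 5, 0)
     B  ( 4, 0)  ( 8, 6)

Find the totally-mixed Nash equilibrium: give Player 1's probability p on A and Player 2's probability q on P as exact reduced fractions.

p=3/8, q=3/5

P1 indiff ⇒ q·6+(1-q)·5 = q·4+(1-q)·8 ⇒ q(2) = (1-q)(3) ⇒ q = 3/5
P2 indiff ⇒ p·10+(1-p)·0 = p·0+(1-p)·6 ⇒ p(10) = (1-p)(6) ⇒ p = 3/8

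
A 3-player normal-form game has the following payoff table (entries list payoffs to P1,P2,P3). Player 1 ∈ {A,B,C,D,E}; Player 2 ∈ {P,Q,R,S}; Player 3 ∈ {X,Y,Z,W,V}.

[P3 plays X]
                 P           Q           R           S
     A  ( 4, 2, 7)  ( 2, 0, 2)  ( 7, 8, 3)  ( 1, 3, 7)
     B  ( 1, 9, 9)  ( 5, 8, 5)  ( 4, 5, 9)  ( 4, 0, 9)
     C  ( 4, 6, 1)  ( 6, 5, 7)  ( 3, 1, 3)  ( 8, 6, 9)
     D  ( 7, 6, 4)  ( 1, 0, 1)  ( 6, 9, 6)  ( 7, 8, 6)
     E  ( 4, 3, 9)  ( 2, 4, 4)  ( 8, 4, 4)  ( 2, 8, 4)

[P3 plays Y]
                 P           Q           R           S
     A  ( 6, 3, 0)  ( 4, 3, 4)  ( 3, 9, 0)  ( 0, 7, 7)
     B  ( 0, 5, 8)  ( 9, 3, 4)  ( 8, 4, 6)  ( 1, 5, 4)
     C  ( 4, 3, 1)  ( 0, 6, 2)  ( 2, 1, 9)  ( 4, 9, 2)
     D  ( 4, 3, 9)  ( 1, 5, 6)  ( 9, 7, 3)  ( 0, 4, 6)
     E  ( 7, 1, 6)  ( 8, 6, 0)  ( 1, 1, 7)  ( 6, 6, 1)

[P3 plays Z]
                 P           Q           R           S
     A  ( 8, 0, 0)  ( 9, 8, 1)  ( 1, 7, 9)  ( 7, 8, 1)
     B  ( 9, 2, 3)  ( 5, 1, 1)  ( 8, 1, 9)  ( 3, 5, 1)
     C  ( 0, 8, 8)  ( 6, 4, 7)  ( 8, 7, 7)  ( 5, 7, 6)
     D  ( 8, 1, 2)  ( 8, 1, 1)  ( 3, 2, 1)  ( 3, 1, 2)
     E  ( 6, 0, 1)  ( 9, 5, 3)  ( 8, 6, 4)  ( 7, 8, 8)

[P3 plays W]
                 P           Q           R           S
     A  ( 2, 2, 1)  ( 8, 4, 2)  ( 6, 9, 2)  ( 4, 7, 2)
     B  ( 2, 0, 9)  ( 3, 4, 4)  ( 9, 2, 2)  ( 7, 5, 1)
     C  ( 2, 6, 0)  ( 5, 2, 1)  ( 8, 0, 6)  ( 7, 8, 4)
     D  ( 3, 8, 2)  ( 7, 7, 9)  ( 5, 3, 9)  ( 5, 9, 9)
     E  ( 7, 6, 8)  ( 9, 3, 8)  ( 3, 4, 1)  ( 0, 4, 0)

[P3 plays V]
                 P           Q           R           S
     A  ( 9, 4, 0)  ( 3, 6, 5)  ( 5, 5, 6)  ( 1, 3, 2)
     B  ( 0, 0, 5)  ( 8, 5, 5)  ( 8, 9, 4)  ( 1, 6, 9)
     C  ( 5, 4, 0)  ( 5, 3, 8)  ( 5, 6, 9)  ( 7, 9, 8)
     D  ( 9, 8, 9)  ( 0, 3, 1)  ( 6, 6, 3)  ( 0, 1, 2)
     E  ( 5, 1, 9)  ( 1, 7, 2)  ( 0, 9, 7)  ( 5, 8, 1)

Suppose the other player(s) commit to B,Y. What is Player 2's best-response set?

BR_2 = {P,S}

u_2(P vs B,Y) = 5
u_2(Q vs B,Y) = 3
u_2(R vs B,Y) = 4
u_2(S vs B,Y) = 5
max payoff 5 at {P,S}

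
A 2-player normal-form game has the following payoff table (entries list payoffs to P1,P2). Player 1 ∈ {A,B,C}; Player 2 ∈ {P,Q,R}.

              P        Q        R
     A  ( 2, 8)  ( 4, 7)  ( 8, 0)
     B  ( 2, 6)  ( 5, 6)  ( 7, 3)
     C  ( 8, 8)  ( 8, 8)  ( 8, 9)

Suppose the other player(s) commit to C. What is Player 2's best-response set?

u_2(P vs C) = 8
u_2(Q vs C) = 8
u_2(R vs C) = 9
max payoff 9 at {R}

P2 best: {R}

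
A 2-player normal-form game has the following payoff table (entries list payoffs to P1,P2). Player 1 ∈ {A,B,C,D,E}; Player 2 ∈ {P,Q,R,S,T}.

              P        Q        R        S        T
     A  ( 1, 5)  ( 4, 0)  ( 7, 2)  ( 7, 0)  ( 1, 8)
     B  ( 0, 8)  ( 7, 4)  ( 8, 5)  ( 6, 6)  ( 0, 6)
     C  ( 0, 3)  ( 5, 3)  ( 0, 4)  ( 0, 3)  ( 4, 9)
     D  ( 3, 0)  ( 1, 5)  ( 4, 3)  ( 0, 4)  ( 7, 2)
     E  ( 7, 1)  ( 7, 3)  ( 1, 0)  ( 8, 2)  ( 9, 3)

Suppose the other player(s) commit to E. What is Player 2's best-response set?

u_2(P vs E) = 1
u_2(Q vs E) = 3
u_2(R vs E) = 0
u_2(S vs E) = 2
u_2(T vs E) = 3
max payoff 3 at {Q,T}

BR_2 = {Q,T}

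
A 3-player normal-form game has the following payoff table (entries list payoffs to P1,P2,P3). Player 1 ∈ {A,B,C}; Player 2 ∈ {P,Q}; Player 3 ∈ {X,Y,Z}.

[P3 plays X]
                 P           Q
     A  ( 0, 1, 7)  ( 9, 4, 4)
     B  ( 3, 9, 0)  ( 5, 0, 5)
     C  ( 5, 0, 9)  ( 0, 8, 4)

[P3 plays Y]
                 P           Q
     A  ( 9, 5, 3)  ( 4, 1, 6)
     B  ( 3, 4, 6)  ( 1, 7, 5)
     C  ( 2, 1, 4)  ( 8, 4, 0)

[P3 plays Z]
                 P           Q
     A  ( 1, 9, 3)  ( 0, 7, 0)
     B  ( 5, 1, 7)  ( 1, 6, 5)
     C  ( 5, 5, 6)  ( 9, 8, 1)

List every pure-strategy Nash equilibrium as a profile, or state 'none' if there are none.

(A,P,X): not NE [P1→C gives 5>0; P2→Q gives 4>1]
(A,P,Y): not NE [P3→X gives 7>3]
(A,P,Z): not NE [P1→C gives 5>1; P3→X gives 7>3]
(A,Q,X): not NE [P3→Y gives 6>4]
(A,Q,Y): not NE [P1→C gives 8>4; P2→P gives 5>1]
(A,Q,Z): not NE [P1→C gives 9>0; P2→P gives 9>7; P3→Y gives 6>0]
(B,P,X): not NE [P1→C gives 5>3; P3→Z gives 7>0]
(B,P,Y): not NE [P1→A gives 9>3; P2→Q gives 7>4; P3→Z gives 7>6]
(B,P,Z): not NE [P2→Q gives 6>1]
(B,Q,X): not NE [P1→A gives 9>5; P2→P gives 9>0]
(B,Q,Y): not NE [P1→C gives 8>1]
(B,Q,Z): not NE [P1→C gives 9>1]
(C,P,X): not NE [P2→Q gives 8>0]
(C,P,Y): not NE [P1→A gives 9>2; P2→Q gives 4>1; P3→X gives 9>4]
(C,P,Z): not NE [P2→Q gives 8>5; P3→X gives 9>6]
(C,Q,X): not NE [P1→A gives 9>0]
(C,Q,Y): not NE [P3→X gives 4>0]
(C,Q,Z): not NE [P3→X gives 4>1]

PSNE: ∅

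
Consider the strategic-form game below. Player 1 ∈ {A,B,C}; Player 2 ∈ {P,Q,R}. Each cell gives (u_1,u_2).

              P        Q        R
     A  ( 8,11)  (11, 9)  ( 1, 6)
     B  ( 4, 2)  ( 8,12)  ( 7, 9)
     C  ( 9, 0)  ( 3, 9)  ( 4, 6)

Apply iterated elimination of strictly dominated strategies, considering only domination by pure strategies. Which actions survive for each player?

Survivors P1:{A,C} P2:{P,Q}

P2 drop R (Q beats it: A:9>6 B:12>9 C:9>6)
P1 drop B (A beats it: P:8>4 Q:11>8)
P1→{A,C} P2→{P,Q}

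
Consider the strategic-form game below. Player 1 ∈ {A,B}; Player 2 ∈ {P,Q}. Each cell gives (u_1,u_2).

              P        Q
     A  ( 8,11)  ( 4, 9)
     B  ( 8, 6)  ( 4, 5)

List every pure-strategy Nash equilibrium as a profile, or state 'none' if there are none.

(A,P): NE
(A,Q): not NE [P2→P gives 11>9]
(B,P): NE
(B,Q): not NE [P2→P gives 6>5]

PSNE = {(A,P), (B,P)}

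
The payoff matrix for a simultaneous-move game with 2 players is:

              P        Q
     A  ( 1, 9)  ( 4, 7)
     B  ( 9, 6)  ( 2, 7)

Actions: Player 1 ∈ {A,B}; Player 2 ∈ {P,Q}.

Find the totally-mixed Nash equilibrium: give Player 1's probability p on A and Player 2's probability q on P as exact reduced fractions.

P1 indiff ⇒ q·1+(1-q)·4 = q·9+(1-q)·2 ⇒ q(-8) = (1-q)(-2) ⇒ q = 1/5
P2 indiff ⇒ p·9+(1-p)·6 = p·7+(1-p)·7 ⇒ p(2) = (1-p)(1) ⇒ p = 1/3

p=1/3, q=1/5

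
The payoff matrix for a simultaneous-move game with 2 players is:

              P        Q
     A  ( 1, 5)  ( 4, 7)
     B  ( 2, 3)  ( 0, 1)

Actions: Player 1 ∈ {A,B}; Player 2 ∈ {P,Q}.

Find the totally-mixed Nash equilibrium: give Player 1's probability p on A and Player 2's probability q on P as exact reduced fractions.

P1 indiff ⇒ q·1+(1-q)·4 = q·2+(1-q)·0 ⇒ q(-1) = (1-q)(-4) ⇒ q = 4/5
P2 indiff ⇒ p·5+(1-p)·3 = p·7+(1-p)·1 ⇒ p(-2) = (1-p)(-2) ⇒ p = 1/2

P1 mixes 1/2 on A; P2 mixes 4/5 on P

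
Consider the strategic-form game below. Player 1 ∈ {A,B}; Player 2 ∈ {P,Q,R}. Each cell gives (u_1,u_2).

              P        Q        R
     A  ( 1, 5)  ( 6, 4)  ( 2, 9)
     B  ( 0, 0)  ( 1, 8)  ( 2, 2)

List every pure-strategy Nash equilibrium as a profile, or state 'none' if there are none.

(A,P): not NE [P2→R gives 9>5]
(A,Q): not NE [P2→R gives 9>4]
(A,R): NE
(B,P): not NE [P1→A gives 1>0; P2→Q gives 8>0]
(B,Q): not NE [P1→A gives 6>1]
(B,R): not NE [P2→Q gives 8>2]

PSNE = {(A,R)}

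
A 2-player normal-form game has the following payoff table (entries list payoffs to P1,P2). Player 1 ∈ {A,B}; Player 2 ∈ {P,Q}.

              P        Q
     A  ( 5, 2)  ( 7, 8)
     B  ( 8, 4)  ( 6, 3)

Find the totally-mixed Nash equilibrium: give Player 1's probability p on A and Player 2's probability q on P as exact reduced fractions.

P1 indiff ⇒ q·5+(1-q)·7 = q·8+(1-q)·6 ⇒ q(-3) = (1-q)(-1) ⇒ q = 1/4
P2 indiff ⇒ p·2+(1-p)·4 = p·8+(1-p)·3 ⇒ p(-6) = (1-p)(-1) ⇒ p = 1/7

(p,q) = (1/7, 1/4)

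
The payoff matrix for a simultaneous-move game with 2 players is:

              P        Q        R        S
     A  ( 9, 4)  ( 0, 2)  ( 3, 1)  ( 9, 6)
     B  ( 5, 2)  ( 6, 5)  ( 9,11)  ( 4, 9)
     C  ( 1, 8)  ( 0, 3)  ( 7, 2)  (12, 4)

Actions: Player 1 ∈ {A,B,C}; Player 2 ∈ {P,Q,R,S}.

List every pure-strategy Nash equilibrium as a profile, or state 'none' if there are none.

PSNE = {(B,R)}

(A,P): not NE [P2→S gives 6>4]
(A,Q): not NE [P1→B gives 6>0; P2→S gives 6>2]
(A,R): not NE [P1→B gives 9>3; P2→S gives 6>1]
(A,S): not NE [P1→C gives 12>9]
(B,P): not NE [P1→A gives 9>5; P2→R gives 11>2]
(B,Q): not NE [P2→R gives 11>5]
(B,R): NE
(B,S): not NE [P1→C gives 12>4; P2→R gives 11>9]
(C,P): not NE [P1→A gives 9>1]
(C,Q): not NE [P1→B gives 6>0; P2→P gives 8>3]
(C,R): not NE [P1→B gives 9>7; P2→P gives 8>2]
(C,S): not NE [P2→P gives 8>4]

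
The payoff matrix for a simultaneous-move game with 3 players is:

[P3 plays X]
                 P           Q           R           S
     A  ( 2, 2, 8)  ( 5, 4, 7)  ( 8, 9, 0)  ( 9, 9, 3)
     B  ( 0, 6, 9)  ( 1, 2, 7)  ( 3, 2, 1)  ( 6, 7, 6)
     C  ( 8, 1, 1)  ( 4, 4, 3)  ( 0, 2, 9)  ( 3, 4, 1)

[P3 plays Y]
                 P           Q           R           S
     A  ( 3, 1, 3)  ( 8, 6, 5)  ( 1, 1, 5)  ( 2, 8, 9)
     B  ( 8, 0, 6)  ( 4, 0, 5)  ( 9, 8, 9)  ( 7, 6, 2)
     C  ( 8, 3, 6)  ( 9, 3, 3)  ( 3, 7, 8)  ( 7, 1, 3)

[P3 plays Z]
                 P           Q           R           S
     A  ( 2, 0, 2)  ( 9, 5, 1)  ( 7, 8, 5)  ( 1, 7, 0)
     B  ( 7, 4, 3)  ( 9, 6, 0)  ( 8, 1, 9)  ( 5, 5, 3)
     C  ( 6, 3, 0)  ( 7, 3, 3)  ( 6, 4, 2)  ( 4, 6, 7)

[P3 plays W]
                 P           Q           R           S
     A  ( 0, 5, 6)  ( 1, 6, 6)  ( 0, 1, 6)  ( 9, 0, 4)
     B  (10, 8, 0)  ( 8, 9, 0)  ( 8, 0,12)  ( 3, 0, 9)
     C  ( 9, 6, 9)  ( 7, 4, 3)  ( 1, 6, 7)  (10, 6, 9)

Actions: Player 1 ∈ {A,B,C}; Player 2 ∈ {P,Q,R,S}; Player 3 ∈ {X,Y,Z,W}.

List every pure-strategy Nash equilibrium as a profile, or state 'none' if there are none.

(A,P,X): not NE [P1→C gives 8>2; P2→S gives 9>2]
(A,P,Y): not NE [P1→C gives 8>3; P2→S gives 8>1; P3→X gives 8>3]
(A,P,Z): not NE [P1→B gives 7>2; P2→R gives 8>0; P3→X gives 8>2]
(A,P,W): not NE [P1→B gives 10>0; P2→Q gives 6>5; P3→X gives 8>6]
(A,Q,X): not NE [P2→S gives 9>4]
(A,Q,Y): not NE [P1→C gives 9>8; P2→S gives 8>6; P3→X gives 7>5]
(A,Q,Z): not NE [P2→R gives 8>5; P3→X gives 7>1]
(A,Q,W): not NE [P1→B gives 8>1; P3→X gives 7>6]
(A,R,X): not NE [P3→W gives 6>0]
(A,R,Y): not NE [P1→B gives 9>1; P2→S gives 8>1; P3→W gives 6>5]
(A,R,Z): not NE [P1→B gives 8>7; P3→W gives 6>5]
(A,R,W): not NE [P1→B gives 8>0; P2→Q gives 6>1]
(A,S,X): not NE [P3→Y gives 9>3]
(A,S,Y): not NE [P1→C gives 7>2]
(A,S,Z): not NE [P1→B gives 5>1; P2→R gives 8>7; P3→Y gives 9>0]
(A,S,W): not NE [P1→C gives 10>9; P2→Q gives 6>0; P3→Y gives 9>4]
(B,P,X): not NE [P1→C gives 8>0; P2→S gives 7>6]
(B,P,Y): not NE [P2→R gives 8>0; P3→X gives 9>6]
(B,P,Z): not NE [P2→Q gives 6>4; P3→X gives 9>3]
(B,P,W): not NE [P2→Q gives 9>8; P3→X gives 9>0]
(B,Q,X): not NE [P1→A gives 5>1; P2→S gives 7>2]
(B,Q,Y): not NE [P1→C gives 9>4; P2→R gives 8>0; P3→X gives 7>5]
(B,Q,Z): not NE [P3→X gives 7>0]
(B,Q,W): not NE [P3→X gives 7>0]
(B,R,X): not NE [P1→A gives 8>3; P2→S gives 7>2; P3→W gives 12>1]
(B,R,Y): not NE [P3→W gives 12>9]
(B,R,Z): not NE [P2→Q gives 6>1; P3→W gives 12>9]
(B,R,W): not NE [P2→Q gives 9>0]
(B,S,X): not NE [P1→A gives 9>6; P3→W gives 9>6]
(B,S,Y): not NE [P2→R gives 8>6; P3→W gives 9>2]
(B,S,Z): not NE [P2→Q gives 6>5; P3→W gives 9>3]
(B,S,W): not NE [P1→C gives 10>3; P2→Q gives 9>0]
(C,P,X): not NE [P2→S gives 4>1; P3→W gives 9>1]
(C,P,Y): not NE [P2→R gives 7>3; P3→W gives 9>6]
(C,P,Z): not NE [P1→B gives 7>6; P2→S gives 6>3; P3→W gives 9>0]
(C,P,W): not NE [P1→B gives 10>9]
(C,Q,X): not NE [P1→A gives 5>4]
(C,Q,Y): not NE [P2→R gives 7>3]
(C,Q,Z): not NE [P1→B gives 9>7; P2→S gives 6>3]
(C,Q,W): not NE [P1→B gives 8>7; P2→S gives 6>4]
(C,R,X): not NE [P1→A gives 8>0; P2→S gives 4>2]
(C,R,Y): not NE [P1→B gives 9>3; P3→X gives 9>8]
(C,R,Z): not NE [P1→B gives 8>6; P2→S gives 6>4; P3→X gives 9>2]
(C,R,W): not NE [P1→B gives 8>1; P3→X gives 9>7]
(C,S,X): not NE [P1→A gives 9>3; P3→W gives 9>1]
(C,S,Y): not NE [P2→R gives 7>1; P3→W gives 9>3]
(C,S,Z): not NE [P1→B gives 5>4; P3→W gives 9>7]
(C,S,W): NE

NE set: (C,S,W)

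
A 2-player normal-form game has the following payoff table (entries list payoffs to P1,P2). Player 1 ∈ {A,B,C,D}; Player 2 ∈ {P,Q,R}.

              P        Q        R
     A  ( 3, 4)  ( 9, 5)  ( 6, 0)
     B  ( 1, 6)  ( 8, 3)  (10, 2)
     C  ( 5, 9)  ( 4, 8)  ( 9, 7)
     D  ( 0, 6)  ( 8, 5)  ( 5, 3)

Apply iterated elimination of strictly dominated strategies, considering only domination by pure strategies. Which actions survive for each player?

P1 drop D (A beats it: P:3>0 Q:9>8 R:6>5)
P2 drop R (P beats it: A:4>0 B:6>2 C:9>7)
P1 drop B (A beats it: P:3>1 Q:9>8)
P1→{A,C} P2→{P,Q}

IESDS → P1:{A,C} P2:{P,Q}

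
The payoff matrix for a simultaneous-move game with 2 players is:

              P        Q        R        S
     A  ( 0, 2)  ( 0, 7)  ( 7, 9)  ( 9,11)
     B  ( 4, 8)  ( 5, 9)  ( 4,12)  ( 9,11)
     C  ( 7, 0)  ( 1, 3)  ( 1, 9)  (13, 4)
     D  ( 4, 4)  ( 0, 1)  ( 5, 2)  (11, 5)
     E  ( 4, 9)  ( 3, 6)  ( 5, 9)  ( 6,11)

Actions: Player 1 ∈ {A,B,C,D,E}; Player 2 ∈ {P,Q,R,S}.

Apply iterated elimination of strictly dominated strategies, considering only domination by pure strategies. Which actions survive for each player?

P2 drop P (S beats it: A:11>2 B:11>8 C:4>0 D:5>4 E:11>9)
P2 drop Q (R beats it: A:9>7 B:12>9 C:9>3 D:2>1 E:9>6)
P1 drop B (D beats it: R:5>4 S:11>9)
P1 drop E (A beats it: R:7>5 S:9>6)
P1→{A,C,D} P2→{R,S}

Survivors P1:{A,C,D} P2:{R,S}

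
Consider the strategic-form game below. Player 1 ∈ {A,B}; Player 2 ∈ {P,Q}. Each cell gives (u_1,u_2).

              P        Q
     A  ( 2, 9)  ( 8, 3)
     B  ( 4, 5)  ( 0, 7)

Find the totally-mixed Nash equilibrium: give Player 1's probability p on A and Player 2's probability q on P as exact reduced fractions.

P1 indiff ⇒ q·2+(1-q)·8 = q·4+(1-q)·0 ⇒ q(-2) = (1-q)(-8) ⇒ q = 4/5
P2 indiff ⇒ p·9+(1-p)·5 = p·3+(1-p)·7 ⇒ p(6) = (1-p)(2) ⇒ p = 1/4

P1 mixes 1/4 on A; P2 mixes 4/5 on P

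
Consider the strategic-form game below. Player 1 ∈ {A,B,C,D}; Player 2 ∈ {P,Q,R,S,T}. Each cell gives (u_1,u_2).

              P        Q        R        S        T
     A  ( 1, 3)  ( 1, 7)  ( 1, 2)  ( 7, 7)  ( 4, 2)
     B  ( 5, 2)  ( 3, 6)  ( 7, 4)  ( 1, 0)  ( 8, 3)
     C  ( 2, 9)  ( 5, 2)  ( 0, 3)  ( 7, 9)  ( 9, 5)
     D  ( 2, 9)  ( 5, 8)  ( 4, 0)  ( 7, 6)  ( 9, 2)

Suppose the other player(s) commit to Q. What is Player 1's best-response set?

u_1(A vs Q) = 1
u_1(B vs Q) = 3
u_1(C vs Q) = 5
u_1(D vs Q) = 5
max payoff 5 at {C,D}

P1 best: {C,D}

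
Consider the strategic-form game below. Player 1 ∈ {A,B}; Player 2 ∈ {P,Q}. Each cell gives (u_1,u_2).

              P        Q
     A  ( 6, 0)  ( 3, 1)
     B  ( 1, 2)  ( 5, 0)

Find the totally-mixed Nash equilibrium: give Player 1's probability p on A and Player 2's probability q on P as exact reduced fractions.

P1 indiff ⇒ q·6+(1-q)·3 = q·1+(1-q)·5 ⇒ q(5) = (1-q)(2) ⇒ q = 2/7
P2 indiff ⇒ p·0+(1-p)·2 = p·1+(1-p)·0 ⇒ p(-1) = (1-p)(-2) ⇒ p = 2/3

(p,q) = (2/3, 2/7)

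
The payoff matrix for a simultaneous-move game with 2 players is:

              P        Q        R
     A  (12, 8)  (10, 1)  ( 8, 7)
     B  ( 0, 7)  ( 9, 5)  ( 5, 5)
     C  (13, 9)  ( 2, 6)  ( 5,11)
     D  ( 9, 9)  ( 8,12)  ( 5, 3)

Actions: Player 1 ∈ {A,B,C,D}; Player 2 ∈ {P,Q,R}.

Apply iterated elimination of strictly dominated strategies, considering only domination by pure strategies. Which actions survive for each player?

P1 drop B (A beats it: P:12>0 Q:10>9 R:8>5)
P1 drop D (A beats it: P:12>9 Q:10>8 R:8>5)
P2 drop Q (P beats it: A:8>1 C:9>6)
P1→{A,C} P2→{P,R}

Survivors P1:{A,C} P2:{P,R}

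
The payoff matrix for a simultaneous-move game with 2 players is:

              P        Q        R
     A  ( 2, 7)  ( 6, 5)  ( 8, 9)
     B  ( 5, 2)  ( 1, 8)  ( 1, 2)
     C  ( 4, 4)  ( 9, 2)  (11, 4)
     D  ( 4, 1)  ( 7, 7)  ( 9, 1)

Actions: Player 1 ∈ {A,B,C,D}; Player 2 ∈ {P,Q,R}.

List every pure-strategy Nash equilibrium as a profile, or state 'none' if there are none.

(A,P): not NE [P1→B gives 5>2; P2→R gives 9>7]
(A,Q): not NE [P1→C gives 9>6; P2→R gives 9>5]
(A,R): not NE [P1→C gives 11>8]
(B,P): not NE [P2→Q gives 8>2]
(B,Q): not NE [P1→C gives 9>1]
(B,R): not NE [P1→C gives 11>1; P2→Q gives 8>2]
(C,P): not NE [P1→B gives 5>4]
(C,Q): not NE [P2→R gives 4>2]
(C,R): NE
(D,P): not NE [P1→B gives 5>4; P2→Q gives 7>1]
(D,Q): not NE [P1→C gives 9>7]
(D,R): not NE [P1→C gives 11>9; P2→Q gives 7>1]

PSNE = {(C,R)}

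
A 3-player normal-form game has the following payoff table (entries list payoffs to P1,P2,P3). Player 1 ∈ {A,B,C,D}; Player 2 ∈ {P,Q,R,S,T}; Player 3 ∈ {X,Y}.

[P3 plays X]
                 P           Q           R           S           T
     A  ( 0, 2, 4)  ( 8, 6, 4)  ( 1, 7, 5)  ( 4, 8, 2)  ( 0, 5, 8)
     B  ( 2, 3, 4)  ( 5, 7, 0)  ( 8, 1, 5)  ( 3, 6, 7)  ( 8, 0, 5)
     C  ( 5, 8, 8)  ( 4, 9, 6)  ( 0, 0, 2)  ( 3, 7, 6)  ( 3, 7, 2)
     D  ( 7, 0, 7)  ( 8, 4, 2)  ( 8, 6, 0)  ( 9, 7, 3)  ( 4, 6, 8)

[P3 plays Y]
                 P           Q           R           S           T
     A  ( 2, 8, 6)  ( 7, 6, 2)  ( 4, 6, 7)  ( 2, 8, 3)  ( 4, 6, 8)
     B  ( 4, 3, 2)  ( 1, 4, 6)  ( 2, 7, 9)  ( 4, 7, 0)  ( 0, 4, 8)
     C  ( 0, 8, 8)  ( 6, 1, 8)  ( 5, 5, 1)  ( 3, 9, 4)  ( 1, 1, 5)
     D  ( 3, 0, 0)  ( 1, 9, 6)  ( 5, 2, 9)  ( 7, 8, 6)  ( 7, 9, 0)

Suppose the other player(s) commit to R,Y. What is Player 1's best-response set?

argmax u_1 = {C,D}

u_1(A vs R,Y) = 4
u_1(B vs R,Y) = 2
u_1(C vs R,Y) = 5
u_1(D vs R,Y) = 5
max payoff 5 at {C,D}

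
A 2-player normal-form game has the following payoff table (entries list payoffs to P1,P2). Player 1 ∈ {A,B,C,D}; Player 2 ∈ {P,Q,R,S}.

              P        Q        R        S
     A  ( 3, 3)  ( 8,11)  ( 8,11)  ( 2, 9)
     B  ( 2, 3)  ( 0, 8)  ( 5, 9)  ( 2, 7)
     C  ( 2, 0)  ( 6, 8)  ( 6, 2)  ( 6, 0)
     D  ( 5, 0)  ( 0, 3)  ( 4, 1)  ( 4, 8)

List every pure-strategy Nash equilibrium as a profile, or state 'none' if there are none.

(A,P): not NE [P1→D gives 5>3; P2→R gives 11>3]
(A,Q): NE
(A,R): NE
(A,S): not NE [P1→C gives 6>2; P2→R gives 11>9]
(B,P): not NE [P1→D gives 5>2; P2→R gives 9>3]
(B,Q): not NE [P1→A gives 8>0; P2→R gives 9>8]
(B,R): not NE [P1→A gives 8>5]
(B,S): not NE [P1→C gives 6>2; P2→R gives 9>7]
(C,P): not NE [P1→D gives 5>2; P2→Q gives 8>0]
(C,Q): not NE [P1→A gives 8>6]
(C,R): not NE [P1→A gives 8>6; P2→Q gives 8>2]
(C,S): not NE [P2→Q gives 8>0]
(D,P): not NE [P2→S gives 8>0]
(D,Q): not NE [P1→A gives 8>0; P2→S gives 8>3]
(D,R): not NE [P1→A gives 8>4; P2→S gives 8>1]
(D,S): not NE [P1→C gives 6>4]

NE set: (A,Q), (A,R)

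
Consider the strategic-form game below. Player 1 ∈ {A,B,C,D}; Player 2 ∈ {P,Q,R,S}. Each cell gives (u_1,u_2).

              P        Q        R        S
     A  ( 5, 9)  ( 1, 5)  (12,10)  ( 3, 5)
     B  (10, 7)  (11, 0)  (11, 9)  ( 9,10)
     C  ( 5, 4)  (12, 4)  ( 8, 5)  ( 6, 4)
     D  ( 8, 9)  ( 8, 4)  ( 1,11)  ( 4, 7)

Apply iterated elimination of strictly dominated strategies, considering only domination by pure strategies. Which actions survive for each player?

Survivors P1:{A,B} P2:{R,S}

P1 drop D (B beats it: P:10>8 Q:11>8 R:11>1 S:9>4)
P2 drop P (R beats it: A:10>9 B:9>7 C:5>4)
P2 drop Q (R beats it: A:10>5 B:9>0 C:5>4)
P1 drop C (B beats it: R:11>8 S:9>6)
P1→{A,B} P2→{R,S}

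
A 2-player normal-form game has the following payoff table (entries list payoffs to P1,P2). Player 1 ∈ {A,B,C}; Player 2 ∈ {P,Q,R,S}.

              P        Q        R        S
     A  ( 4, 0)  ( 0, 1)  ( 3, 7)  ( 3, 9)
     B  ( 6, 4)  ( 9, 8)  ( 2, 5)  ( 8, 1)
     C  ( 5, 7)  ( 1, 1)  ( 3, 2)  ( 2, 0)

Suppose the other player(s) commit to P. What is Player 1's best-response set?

u_1(A vs P) = 4
u_1(B vs P) = 6
u_1(C vs P) = 5
max payoff 6 at {B}

BR_1 = {B}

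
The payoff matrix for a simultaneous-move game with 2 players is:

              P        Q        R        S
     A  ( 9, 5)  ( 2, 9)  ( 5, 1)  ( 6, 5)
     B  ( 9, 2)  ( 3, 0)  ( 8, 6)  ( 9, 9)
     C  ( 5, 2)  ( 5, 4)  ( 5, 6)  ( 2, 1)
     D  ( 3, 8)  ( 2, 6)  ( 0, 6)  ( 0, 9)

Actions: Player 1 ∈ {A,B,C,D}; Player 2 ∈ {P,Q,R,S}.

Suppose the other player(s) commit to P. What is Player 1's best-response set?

u_1(A vs P) = 9
u_1(B vs P) = 9
u_1(C vs P) = 5
u_1(D vs P) = 3
max payoff 9 at {A,B}

argmax u_1 = {A,B}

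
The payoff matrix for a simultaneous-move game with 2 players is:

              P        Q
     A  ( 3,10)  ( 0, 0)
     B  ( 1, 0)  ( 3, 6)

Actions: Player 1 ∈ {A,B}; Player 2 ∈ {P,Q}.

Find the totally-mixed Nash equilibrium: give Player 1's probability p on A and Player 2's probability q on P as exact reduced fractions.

(p,q) = (3/8, 3/5)

P1 indiff ⇒ q·3+(1-q)·0 = q·1+(1-q)·3 ⇒ q(2) = (1-q)(3) ⇒ q = 3/5
P2 indiff ⇒ p·10+(1-p)·0 = p·0+(1-p)·6 ⇒ p(10) = (1-p)(6) ⇒ p = 3/8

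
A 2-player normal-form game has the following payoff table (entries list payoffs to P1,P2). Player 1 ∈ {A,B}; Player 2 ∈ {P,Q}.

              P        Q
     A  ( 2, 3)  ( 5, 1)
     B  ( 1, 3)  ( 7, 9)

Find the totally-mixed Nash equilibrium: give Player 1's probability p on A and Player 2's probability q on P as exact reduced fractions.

P1 indiff ⇒ q·2+(1-q)·5 = q·1+(1-q)·7 ⇒ q(1) = (1-q)(2) ⇒ q = 2/3
P2 indiff ⇒ p·3+(1-p)·3 = p·1+(1-p)·9 ⇒ p(2) = (1-p)(6) ⇒ p = 3/4

(p,q) = (3/4, 2/3)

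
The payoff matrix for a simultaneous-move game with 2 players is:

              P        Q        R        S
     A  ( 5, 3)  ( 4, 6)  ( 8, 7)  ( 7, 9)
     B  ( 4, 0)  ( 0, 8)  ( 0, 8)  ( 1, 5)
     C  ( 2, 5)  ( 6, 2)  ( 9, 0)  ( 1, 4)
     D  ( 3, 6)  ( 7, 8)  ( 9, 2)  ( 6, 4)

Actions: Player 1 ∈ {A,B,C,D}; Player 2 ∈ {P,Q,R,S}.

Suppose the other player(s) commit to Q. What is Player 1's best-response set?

P1 best: {D}

u_1(A vs Q) = 4
u_1(B vs Q) = 0
u_1(C vs Q) = 6
u_1(D vs Q) = 7
max payoff 7 at {D}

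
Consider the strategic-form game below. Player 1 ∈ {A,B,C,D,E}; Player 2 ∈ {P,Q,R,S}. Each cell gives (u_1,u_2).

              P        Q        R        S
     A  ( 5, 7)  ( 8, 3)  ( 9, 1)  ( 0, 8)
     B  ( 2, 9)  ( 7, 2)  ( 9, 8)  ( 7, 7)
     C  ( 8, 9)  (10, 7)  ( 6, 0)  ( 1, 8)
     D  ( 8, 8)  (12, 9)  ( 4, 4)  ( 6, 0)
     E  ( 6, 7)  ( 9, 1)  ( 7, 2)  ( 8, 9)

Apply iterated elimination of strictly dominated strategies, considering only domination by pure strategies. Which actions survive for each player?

P2 drop R (P beats it: A:7>1 B:9>8 C:9>0 D:8>4 E:7>2)
P1 drop A (C beats it: P:8>5 Q:10>8 S:1>0)
P1 drop B (E beats it: P:6>2 Q:9>7 S:8>7)
P1→{C,D,E} P2→{P,Q,S}

IESDS → P1:{C,D,E} P2:{P,Q,S}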